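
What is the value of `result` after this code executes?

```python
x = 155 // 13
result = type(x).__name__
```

x is int; result = 'int'

'int'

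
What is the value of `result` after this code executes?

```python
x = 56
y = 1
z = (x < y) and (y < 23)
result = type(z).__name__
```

x is int; y is int; z is bool; result = 'bool'

'bool'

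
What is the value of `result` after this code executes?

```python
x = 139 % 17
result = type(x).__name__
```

x is int; result = 'int'

'int'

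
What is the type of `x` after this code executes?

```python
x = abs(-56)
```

abs() of int returns int

int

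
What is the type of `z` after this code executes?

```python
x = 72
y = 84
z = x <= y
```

Comparison returns bool

bool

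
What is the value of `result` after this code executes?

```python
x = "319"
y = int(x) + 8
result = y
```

x = '319'; y = 327; result = 327

327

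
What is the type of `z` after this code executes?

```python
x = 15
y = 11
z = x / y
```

int / int = float

float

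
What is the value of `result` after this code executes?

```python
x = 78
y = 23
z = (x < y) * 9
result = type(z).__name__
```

x is int; y is int; z is int; result = 'int'

'int'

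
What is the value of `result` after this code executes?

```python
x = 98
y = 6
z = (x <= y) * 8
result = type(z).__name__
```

x is int; y is int; z is int; result = 'int'

'int'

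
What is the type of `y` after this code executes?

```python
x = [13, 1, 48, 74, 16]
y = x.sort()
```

list.sort() returns None (mutates in place)

NoneType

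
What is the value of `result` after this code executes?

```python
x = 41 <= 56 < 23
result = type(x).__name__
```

x is bool; result = 'bool'

'bool'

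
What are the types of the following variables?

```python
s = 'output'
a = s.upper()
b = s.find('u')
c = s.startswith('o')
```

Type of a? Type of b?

upper() returns str; find() returns int

str, int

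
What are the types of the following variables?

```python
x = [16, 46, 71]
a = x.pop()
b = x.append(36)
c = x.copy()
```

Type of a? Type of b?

pop() returns element; append() returns None

int, NoneType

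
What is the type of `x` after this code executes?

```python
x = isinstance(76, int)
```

isinstance() returns bool

bool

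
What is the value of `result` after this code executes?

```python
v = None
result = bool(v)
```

v = None; result = False

False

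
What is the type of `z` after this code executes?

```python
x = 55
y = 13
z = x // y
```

int // int = int

int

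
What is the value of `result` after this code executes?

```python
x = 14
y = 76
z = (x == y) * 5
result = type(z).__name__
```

x is int; y is int; z is int; result = 'int'

'int'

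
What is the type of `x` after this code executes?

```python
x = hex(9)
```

hex() returns str representation

str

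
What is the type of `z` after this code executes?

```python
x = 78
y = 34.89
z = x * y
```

int * float = float

float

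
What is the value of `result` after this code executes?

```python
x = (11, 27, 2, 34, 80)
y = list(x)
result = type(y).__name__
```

x is tuple; y is list; result = 'list'

'list'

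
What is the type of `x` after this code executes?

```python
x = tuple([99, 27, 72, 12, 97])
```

tuple() constructor returns tuple

tuple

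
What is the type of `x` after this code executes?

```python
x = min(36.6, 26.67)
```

min() of floats returns float

float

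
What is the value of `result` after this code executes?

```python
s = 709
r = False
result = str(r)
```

s = 709; r = False; result = 'False'

'False'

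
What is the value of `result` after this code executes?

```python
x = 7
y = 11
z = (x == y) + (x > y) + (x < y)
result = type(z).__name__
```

x is int; y is int; z is int; result = 'int'

'int'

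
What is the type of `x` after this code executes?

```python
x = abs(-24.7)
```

abs() of float returns float

float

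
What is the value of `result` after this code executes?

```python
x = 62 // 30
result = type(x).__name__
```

x is int; result = 'int'

'int'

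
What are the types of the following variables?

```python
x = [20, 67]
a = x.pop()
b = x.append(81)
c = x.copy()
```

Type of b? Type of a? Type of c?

append() returns None; pop() returns element; copy() returns list

NoneType, int, list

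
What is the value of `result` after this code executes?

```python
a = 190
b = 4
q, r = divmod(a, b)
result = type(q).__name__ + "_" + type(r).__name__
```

a is int; b is int; q is int; r is int; result = 'int_int'

'int_int'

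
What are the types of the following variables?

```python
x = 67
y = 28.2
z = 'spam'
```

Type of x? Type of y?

x is assigned a bare integer (no decimal point), so it is an int; y is assigned a number with a decimal point, so it is a float

int, float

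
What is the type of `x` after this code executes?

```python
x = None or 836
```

'or' with None returns the other truthy value

int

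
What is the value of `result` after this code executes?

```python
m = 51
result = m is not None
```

m = 51; result = True

True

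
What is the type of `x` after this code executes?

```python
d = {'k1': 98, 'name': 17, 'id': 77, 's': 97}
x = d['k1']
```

Accessing dict[str, int] with str key returns int

int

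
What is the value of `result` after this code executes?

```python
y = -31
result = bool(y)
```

y = -31; result = True

True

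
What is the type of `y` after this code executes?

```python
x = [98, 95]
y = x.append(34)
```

list.append() returns None (mutates in place)

NoneType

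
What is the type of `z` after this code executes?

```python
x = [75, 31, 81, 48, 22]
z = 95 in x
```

'in' operator returns bool

bool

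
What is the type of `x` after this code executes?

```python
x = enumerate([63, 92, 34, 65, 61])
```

enumerate() returns an enumerate object

enumerate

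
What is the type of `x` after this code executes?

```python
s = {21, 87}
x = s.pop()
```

Popping from set[int] returns int

int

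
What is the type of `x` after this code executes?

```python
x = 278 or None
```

'or' returns first truthy value

int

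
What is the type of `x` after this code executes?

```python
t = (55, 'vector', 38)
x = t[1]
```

Index 1 of tuple is a str literal

str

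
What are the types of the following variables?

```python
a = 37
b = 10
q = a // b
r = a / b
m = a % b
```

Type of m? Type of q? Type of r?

% of ints returns int; // returns int; / returns float

int, int, float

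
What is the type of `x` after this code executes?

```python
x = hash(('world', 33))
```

hash() returns int

int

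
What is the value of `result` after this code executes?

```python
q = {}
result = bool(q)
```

q = {}; result = False

False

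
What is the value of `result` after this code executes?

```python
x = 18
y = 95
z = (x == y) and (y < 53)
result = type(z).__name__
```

x is int; y is int; z is bool; result = 'bool'

'bool'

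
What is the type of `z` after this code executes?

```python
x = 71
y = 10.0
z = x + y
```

int + float = float

float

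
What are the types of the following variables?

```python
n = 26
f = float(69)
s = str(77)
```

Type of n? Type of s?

n is assigned a bare integer (no decimal point), so it is an int; s is assigned the result of calling str(), which returns a str

int, str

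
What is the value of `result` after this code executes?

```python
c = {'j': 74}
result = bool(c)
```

c = {'j': 74}; result = True

True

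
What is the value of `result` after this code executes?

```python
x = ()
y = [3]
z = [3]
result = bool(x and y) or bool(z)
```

x = (); y = [3]; z = [3]; result = True

True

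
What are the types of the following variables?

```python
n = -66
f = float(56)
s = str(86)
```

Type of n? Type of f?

n is assigned a bare integer (no decimal point), so it is an int; f is assigned the result of calling float(), which returns a float

int, float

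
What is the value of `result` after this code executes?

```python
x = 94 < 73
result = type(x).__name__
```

x is bool; result = 'bool'

'bool'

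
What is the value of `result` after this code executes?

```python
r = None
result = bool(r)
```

r = None; result = False

False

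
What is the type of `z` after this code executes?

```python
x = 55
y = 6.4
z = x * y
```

int * float = float

float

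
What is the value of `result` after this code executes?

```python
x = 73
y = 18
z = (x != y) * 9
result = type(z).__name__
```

x is int; y is int; z is int; result = 'int'

'int'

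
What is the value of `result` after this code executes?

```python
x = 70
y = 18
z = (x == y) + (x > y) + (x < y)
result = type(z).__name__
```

x is int; y is int; z is int; result = 'int'

'int'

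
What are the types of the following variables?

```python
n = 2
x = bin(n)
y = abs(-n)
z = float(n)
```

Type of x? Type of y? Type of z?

bin() returns str; abs() of int returns int; float() returns float

str, int, float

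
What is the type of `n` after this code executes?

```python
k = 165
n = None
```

None has type NoneType

NoneType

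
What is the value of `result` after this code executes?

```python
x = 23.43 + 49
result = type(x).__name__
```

x is float; result = 'float'

'float'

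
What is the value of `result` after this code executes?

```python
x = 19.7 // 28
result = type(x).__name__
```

x is float; result = 'float'

'float'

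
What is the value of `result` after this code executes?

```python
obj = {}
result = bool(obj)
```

obj = {}; result = False

False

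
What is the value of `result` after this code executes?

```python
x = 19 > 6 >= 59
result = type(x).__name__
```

x is bool; result = 'bool'

'bool'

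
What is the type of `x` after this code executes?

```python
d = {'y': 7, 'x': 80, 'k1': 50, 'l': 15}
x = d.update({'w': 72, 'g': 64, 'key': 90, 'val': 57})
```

dict.update() returns None

NoneType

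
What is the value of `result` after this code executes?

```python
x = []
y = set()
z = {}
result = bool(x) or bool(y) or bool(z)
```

x = []; y = set(); z = {}; result = False

False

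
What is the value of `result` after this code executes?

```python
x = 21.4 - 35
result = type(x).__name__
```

x is float; result = 'float'

'float'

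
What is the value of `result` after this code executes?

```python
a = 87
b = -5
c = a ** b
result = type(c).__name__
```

a is int; b is int; c is float; result = 'float'

'float'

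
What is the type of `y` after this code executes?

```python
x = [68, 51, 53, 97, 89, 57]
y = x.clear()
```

list.clear() returns None

NoneType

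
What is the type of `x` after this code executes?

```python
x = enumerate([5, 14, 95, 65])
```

enumerate() returns an enumerate object

enumerate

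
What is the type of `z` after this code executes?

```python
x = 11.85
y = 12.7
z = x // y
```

float // float = float

float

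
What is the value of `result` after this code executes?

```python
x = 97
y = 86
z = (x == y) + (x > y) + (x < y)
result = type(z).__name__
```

x is int; y is int; z is int; result = 'int'

'int'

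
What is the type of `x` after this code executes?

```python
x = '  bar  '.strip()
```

str.strip() returns str

str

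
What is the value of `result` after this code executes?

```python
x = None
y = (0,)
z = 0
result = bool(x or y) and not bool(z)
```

x = None; y = (0,); z = 0; result = True

True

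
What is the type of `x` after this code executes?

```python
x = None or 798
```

'or' with None returns the other truthy value

int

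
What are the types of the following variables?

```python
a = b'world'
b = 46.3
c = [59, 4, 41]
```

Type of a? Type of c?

a is assigned a bytes literal (b'...' prefix); c is assigned a list literal (square brackets)

bytes, list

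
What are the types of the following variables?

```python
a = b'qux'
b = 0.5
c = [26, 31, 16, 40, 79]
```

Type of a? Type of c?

a is assigned a bytes literal (b'...' prefix); c is assigned a list literal (square brackets)

bytes, list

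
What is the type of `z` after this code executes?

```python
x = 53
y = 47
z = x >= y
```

Comparison returns bool

bool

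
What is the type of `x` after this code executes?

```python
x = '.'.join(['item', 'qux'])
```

str.join() returns str

str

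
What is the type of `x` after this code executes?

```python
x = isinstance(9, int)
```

isinstance() returns bool

bool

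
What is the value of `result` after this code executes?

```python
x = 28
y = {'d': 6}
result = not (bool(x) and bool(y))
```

x = 28; y = {'d': 6}; result = False

False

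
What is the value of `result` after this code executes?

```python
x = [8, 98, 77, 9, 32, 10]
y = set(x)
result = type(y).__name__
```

x is list; y is set; result = 'set'

'set'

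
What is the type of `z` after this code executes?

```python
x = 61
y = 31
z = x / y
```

int / int = float

float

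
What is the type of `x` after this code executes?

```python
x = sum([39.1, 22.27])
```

sum() of floats returns float

float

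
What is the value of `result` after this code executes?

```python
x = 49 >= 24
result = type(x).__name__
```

x is bool; result = 'bool'

'bool'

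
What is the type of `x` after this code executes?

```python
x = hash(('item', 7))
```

hash() returns int

int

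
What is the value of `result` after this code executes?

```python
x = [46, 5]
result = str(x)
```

x = [46, 5]; result = '[46, 5]'

'[46, 5]'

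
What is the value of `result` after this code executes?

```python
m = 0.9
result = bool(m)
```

m = 0.9; result = True

True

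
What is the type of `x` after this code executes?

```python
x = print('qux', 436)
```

print() returns None

NoneType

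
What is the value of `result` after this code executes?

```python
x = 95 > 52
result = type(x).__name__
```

x is bool; result = 'bool'

'bool'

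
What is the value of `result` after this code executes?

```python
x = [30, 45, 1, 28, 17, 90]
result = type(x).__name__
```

x is list; result = 'list'

'list'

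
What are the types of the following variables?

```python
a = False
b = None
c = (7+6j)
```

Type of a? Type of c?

a is assigned the constant False, which has type bool; c is assigned (7+6j), an int plus an imaginary literal (j suffix), which evaluates to complex

bool, complex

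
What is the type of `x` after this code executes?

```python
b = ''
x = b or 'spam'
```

'or' returns first truthy value (str)

str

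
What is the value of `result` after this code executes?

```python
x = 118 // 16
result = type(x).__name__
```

x is int; result = 'int'

'int'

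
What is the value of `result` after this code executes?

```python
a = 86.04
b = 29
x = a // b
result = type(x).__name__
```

a is float; b is int; x is float; result = 'float'

'float'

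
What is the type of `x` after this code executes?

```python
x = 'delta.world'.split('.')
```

str.split() returns list

list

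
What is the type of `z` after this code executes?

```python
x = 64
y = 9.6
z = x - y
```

int - float = float

float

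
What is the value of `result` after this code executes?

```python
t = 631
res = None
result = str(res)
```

t = 631; res = None; result = 'None'

'None'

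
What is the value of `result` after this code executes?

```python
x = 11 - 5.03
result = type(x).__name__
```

x is float; result = 'float'

'float'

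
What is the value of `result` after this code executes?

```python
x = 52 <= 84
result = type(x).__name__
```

x is bool; result = 'bool'

'bool'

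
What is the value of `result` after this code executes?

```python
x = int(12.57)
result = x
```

x = 12; result = 12

12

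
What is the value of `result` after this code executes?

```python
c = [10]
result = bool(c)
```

c = [10]; result = True

True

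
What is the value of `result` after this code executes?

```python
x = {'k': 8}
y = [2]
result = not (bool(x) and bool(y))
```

x = {'k': 8}; y = [2]; result = False

False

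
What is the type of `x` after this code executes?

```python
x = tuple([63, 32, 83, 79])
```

tuple() constructor returns tuple

tuple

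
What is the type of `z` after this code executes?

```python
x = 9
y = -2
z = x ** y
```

int ** negative = float

float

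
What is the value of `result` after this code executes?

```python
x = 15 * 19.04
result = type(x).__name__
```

x is float; result = 'float'

'float'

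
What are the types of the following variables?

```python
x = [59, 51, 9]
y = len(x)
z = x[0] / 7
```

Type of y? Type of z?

len() returns int; int / int = float

int, float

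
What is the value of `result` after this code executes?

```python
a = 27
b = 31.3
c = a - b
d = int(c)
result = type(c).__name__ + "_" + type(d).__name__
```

a is int; b is float; c is float; d is int; result = 'float_int'

'float_int'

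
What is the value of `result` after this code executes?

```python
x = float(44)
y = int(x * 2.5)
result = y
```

x = 44.0; y = 110; result = 110

110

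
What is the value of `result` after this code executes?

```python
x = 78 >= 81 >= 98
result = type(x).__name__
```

x is bool; result = 'bool'

'bool'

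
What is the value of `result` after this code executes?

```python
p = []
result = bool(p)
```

p = []; result = False

False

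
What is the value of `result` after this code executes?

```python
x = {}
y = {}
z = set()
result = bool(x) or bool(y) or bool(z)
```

x = {}; y = {}; z = set(); result = False

False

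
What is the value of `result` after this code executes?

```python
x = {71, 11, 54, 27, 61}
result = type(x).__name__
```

x is set; result = 'set'

'set'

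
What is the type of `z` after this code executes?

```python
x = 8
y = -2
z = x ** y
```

int ** negative = float

float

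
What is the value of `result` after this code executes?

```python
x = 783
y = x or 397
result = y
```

x = 783; y = 783; result = 783

783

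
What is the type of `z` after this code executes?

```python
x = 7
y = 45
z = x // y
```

int // int = int

int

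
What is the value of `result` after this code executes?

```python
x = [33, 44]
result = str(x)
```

x = [33, 44]; result = '[33, 44]'

'[33, 44]'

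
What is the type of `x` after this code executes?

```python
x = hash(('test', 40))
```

hash() returns int

int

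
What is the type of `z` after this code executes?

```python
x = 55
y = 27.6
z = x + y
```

int + float = float

float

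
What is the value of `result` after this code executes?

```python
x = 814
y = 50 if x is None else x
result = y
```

x = 814; y = 814; result = 814

814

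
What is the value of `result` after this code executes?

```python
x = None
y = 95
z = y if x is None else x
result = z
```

x = None; y = 95; z = 95; result = 95

95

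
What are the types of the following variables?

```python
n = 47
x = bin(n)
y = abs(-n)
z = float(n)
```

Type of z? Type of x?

float() returns float; bin() returns str

float, str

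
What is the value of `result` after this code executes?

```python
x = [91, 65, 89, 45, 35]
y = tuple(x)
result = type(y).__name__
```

x is list; y is tuple; result = 'tuple'

'tuple'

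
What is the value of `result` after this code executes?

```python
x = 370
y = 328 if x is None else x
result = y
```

x = 370; y = 370; result = 370

370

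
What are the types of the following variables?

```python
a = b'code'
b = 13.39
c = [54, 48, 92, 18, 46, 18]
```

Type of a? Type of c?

a is assigned a bytes literal (b'...' prefix); c is assigned a list literal (square brackets)

bytes, list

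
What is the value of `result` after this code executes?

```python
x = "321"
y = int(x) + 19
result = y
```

x = '321'; y = 340; result = 340

340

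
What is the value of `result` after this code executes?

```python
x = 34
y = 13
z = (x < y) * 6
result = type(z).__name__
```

x is int; y is int; z is int; result = 'int'

'int'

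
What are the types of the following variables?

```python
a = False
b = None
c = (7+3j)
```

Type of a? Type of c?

a is assigned the constant False, which has type bool; c is assigned (7+3j), an int plus an imaginary literal (j suffix), which evaluates to complex

bool, complex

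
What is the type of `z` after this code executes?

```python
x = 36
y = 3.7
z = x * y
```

int * float = float

float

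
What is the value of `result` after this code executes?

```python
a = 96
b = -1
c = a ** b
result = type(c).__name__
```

a is int; b is int; c is float; result = 'float'

'float'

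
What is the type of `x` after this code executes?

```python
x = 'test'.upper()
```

str.upper() returns str

str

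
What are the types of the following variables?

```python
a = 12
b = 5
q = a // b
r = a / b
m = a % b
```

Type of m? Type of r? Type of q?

% of ints returns int; / returns float; // returns int

int, float, int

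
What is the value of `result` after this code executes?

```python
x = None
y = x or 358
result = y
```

x = None; y = 358; result = 358

358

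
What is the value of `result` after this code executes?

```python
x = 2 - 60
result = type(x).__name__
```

x is int; result = 'int'

'int'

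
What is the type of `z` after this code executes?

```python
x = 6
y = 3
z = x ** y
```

positive int ** positive int = int

int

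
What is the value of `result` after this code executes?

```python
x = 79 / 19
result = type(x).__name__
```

x is float; result = 'float'

'float'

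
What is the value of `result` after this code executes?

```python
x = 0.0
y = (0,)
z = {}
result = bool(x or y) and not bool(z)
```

x = 0.0; y = (0,); z = {}; result = True

True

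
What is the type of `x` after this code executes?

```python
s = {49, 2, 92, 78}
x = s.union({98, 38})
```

set.union() returns a new set

set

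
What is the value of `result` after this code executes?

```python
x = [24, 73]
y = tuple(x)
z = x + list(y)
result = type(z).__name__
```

x is list; y is tuple; z is list; result = 'list'

'list'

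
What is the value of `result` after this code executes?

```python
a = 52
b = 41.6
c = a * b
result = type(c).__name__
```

a is int; b is float; c is float; result = 'float'

'float'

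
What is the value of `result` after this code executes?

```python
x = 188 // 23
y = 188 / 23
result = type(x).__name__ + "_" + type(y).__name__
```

x is int; y is float; result = 'int_float'

'int_float'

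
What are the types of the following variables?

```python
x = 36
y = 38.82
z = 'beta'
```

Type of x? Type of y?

x is assigned a bare integer (no decimal point), so it is an int; y is assigned a number with a decimal point, so it is a float

int, float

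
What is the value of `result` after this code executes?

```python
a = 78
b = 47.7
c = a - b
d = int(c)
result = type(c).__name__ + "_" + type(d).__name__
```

a is int; b is float; c is float; d is int; result = 'float_int'

'float_int'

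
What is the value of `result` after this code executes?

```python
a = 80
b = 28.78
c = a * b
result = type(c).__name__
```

a is int; b is float; c is float; result = 'float'

'float'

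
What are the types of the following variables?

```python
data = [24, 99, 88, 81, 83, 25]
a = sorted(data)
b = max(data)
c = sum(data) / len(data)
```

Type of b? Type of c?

max of ints returns int; int / int = float

int, float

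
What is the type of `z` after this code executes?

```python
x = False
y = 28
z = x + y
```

bool + int = int (bool is subclass of int)

int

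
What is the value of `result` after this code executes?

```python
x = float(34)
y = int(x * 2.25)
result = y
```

x = 34.0; y = 76; result = 76

76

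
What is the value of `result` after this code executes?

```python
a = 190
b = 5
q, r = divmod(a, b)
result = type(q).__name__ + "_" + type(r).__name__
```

a is int; b is int; q is int; r is int; result = 'int_int'

'int_int'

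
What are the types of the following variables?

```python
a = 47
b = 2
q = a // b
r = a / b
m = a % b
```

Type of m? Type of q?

% of ints returns int; // returns int

int, int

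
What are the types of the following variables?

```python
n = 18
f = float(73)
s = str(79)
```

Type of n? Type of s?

n is assigned a bare integer (no decimal point), so it is an int; s is assigned the result of calling str(), which returns a str

int, str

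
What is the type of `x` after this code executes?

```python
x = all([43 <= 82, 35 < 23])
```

all() returns bool

bool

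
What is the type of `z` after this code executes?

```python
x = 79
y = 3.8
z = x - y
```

int - float = float

float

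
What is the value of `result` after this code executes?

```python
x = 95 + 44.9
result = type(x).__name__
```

x is float; result = 'float'

'float'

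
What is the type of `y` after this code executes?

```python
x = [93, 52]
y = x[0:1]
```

Slicing a list returns a list

list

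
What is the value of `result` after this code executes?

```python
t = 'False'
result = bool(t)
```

t = 'False'; result = True

True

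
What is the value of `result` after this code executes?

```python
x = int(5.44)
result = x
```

x = 5; result = 5

5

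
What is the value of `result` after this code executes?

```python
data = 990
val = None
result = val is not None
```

data = 990; val = None; result = False

False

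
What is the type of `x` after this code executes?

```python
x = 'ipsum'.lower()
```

str.lower() returns str

str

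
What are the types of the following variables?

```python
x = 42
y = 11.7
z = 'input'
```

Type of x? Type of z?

x is assigned a bare integer (no decimal point), so it is an int; z is assigned a quoted string literal, so it is a str

int, str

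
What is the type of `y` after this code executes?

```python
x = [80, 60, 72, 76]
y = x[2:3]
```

Slicing a list returns a list

list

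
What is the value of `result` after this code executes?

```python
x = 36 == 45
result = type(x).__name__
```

x is bool; result = 'bool'

'bool'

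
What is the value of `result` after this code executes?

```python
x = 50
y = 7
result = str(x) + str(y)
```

x = 50; y = 7; result = '507'

'507'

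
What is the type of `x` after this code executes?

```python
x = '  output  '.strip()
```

str.strip() returns str

str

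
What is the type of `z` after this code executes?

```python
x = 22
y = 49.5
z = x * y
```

int * float = float

float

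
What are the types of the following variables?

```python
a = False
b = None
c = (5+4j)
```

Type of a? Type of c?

a is assigned the constant False, which has type bool; c is assigned (5+4j), an int plus an imaginary literal (j suffix), which evaluates to complex

bool, complex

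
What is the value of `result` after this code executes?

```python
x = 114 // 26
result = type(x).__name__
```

x is int; result = 'int'

'int'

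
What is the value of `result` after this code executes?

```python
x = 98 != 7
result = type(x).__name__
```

x is bool; result = 'bool'

'bool'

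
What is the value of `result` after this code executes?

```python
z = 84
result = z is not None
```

z = 84; result = True

True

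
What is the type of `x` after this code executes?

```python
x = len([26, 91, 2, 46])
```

len() always returns int

int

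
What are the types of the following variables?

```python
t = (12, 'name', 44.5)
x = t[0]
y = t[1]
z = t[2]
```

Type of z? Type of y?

tuple[2] is float; tuple[1] is str

float, str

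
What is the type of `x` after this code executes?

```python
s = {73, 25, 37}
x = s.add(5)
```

set.add() returns None (mutates in place)

NoneType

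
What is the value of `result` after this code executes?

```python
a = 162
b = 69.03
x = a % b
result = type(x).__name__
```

a is int; b is float; x is float; result = 'float'

'float'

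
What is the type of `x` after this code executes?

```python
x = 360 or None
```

'or' returns first truthy value

int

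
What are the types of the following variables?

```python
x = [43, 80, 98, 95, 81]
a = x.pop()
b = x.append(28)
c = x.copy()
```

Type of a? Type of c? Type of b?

pop() returns element; copy() returns list; append() returns None

int, list, NoneType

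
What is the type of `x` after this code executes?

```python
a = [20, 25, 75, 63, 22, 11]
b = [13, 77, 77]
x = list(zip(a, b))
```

list(zip()) returns a list of tuples

list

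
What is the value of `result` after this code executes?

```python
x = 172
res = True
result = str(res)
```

x = 172; res = True; result = 'True'

'True'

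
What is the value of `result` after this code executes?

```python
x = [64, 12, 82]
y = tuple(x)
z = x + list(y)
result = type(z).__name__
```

x is list; y is tuple; z is list; result = 'list'

'list'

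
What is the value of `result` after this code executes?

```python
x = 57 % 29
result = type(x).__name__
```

x is int; result = 'int'

'int'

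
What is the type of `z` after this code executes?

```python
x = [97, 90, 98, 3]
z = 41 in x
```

'in' operator returns bool

bool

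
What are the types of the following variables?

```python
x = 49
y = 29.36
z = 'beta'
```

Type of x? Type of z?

x is assigned a bare integer (no decimal point), so it is an int; z is assigned a quoted string literal, so it is a str

int, str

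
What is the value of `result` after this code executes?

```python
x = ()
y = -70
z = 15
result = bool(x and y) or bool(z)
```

x = (); y = -70; z = 15; result = True

True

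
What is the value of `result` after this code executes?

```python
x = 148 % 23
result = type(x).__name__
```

x is int; result = 'int'

'int'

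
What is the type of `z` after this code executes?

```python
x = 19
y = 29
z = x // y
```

int // int = int

int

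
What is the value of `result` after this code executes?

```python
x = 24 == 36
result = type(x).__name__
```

x is bool; result = 'bool'

'bool'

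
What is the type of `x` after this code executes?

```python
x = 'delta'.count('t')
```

str.count() returns int

int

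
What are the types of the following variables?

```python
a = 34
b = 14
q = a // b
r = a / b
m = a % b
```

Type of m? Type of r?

% of ints returns int; / returns float

int, float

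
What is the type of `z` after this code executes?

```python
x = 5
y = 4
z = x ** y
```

positive int ** positive int = int

int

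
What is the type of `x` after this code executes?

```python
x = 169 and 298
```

'and' with truthy values returns last operand (int)

int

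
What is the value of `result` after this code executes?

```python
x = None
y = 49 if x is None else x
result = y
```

x = None; y = 49; result = 49

49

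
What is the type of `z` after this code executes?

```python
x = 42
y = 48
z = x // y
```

int // int = int

int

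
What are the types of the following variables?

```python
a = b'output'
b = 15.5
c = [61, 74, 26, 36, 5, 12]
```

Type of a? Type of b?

a is assigned a bytes literal (b'...' prefix); b is assigned a number with a decimal point, so it is a float

bytes, float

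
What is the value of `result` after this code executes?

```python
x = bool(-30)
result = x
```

x = True; result = True

True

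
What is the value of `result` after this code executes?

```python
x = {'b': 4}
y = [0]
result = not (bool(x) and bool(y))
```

x = {'b': 4}; y = [0]; result = False

False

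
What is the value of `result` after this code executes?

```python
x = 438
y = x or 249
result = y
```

x = 438; y = 438; result = 438

438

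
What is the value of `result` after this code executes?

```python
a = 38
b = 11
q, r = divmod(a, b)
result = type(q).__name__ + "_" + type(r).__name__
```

a is int; b is int; q is int; r is int; result = 'int_int'

'int_int'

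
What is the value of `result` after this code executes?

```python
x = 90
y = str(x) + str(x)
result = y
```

x = 90; y = '9090'; result = '9090'

'9090'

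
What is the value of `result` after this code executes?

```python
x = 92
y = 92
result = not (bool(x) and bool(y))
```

x = 92; y = 92; result = False

False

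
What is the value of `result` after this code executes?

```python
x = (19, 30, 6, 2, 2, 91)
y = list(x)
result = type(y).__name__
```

x is tuple; y is list; result = 'list'

'list'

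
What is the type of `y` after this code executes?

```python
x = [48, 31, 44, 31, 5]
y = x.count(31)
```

list.count() returns int

int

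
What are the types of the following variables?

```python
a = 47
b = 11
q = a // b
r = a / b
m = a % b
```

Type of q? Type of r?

// returns int; / returns float

int, float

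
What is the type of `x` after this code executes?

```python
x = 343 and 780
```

'and' with truthy values returns last operand (int)

int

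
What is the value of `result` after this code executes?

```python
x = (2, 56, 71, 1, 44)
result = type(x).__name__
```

x is tuple; result = 'tuple'

'tuple'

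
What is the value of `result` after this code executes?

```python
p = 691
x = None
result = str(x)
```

p = 691; x = None; result = 'None'

'None'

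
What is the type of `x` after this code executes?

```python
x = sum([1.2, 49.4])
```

sum() of floats returns float

float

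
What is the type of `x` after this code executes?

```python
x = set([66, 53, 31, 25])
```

set() constructor returns set

set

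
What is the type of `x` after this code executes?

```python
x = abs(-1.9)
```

abs() of float returns float

float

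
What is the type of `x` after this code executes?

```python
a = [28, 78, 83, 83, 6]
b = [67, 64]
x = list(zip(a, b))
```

list(zip()) returns a list of tuples

list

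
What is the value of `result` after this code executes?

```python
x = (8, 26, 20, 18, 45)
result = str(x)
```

x = (8, 26, 20, 18, 45); result = '(8, 26, 20, 18, 45)'

'(8, 26, 20, 18, 45)'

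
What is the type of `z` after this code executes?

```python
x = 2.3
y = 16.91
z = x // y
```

float // float = float

float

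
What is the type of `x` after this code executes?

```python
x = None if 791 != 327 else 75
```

791 != 327 is True, so the if branch is taken

NoneType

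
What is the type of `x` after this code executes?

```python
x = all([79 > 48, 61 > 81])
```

all() returns bool

bool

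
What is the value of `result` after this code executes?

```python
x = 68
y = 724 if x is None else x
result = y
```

x = 68; y = 68; result = 68

68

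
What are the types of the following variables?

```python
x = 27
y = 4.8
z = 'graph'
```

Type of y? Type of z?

y is assigned a number with a decimal point, so it is a float; z is assigned a quoted string literal, so it is a str

float, str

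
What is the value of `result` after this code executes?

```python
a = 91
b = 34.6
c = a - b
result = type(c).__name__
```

a is int; b is float; c is float; result = 'float'

'float'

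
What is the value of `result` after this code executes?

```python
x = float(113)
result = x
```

x = 113.0; result = 113.0

113.0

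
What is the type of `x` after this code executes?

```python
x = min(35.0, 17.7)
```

min() of floats returns float

float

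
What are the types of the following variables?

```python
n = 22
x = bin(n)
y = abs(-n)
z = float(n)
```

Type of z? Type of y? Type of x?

float() returns float; abs() of int returns int; bin() returns str

float, int, str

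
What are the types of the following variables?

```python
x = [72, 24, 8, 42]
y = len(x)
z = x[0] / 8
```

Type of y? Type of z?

len() returns int; int / int = float

int, float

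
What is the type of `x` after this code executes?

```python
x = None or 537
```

'or' with None returns the other truthy value

int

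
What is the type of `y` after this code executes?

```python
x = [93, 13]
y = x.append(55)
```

list.append() returns None (mutates in place)

NoneType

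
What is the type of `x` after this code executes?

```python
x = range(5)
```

range() returns a range object

range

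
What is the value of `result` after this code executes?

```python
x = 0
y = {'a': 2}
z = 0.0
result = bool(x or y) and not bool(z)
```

x = 0; y = {'a': 2}; z = 0.0; result = True

True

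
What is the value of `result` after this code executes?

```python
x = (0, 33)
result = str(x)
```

x = (0, 33); result = '(0, 33)'

'(0, 33)'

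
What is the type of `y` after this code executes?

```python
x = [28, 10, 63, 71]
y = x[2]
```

Indexing list[int] returns int

int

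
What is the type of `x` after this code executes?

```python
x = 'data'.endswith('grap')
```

str.endswith() returns bool

bool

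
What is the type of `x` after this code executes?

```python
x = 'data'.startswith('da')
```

str.startswith() returns bool

bool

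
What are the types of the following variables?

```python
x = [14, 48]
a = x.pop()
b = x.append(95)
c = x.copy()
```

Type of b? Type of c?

append() returns None; copy() returns list

NoneType, list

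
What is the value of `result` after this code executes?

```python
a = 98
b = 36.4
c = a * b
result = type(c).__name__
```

a is int; b is float; c is float; result = 'float'

'float'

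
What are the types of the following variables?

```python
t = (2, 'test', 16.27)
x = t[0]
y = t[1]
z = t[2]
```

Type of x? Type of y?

tuple[0] is int; tuple[1] is str

int, str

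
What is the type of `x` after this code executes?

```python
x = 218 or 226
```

'or' returns first truthy value (int)

int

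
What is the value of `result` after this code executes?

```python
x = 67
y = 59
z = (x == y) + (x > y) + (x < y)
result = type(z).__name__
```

x is int; y is int; z is int; result = 'int'

'int'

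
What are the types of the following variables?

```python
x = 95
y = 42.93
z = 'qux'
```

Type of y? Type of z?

y is assigned a number with a decimal point, so it is a float; z is assigned a quoted string literal, so it is a str

float, str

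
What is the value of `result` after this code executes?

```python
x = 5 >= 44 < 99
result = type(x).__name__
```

x is bool; result = 'bool'

'bool'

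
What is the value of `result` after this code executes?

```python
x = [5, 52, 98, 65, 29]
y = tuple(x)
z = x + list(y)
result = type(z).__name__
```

x is list; y is tuple; z is list; result = 'list'

'list'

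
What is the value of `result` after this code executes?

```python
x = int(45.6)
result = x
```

x = 45; result = 45

45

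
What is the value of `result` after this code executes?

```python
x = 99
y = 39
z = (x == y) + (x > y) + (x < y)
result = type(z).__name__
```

x is int; y is int; z is int; result = 'int'

'int'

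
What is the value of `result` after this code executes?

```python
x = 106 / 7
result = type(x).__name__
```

x is float; result = 'float'

'float'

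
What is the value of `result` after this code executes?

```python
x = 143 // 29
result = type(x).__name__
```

x is int; result = 'int'

'int'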